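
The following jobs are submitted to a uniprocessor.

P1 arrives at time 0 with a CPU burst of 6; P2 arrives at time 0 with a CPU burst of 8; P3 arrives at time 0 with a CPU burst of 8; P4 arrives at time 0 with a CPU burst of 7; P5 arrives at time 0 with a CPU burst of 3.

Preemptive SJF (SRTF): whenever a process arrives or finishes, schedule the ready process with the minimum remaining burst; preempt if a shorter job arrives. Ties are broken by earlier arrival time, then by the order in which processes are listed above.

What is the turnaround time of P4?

Schedule: | P5 0-3 | P1 3-9 | P4 9-16 | P2 16-24 | P3 24-32 |
Completion: P1=9  P2=24  P3=32  P4=16  P5=3
Turnaround(P4) = completion − arrival = 16 − 0 = 16

16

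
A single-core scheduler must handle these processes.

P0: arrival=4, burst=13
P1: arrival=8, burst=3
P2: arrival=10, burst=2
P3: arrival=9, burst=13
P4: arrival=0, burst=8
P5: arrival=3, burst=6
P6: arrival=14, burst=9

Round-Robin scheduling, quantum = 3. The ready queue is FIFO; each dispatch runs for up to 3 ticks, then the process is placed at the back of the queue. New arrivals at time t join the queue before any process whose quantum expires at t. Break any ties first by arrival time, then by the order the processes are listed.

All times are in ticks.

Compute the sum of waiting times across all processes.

Schedule: | P4 0-3 | P5 3-6 | P4 6-9 | P0 9-12 | P5 12-15 | P1 15-18 | P3 18-21 | P4 21-23 | P2 23-25 | P0 25-28 | P6 28-31 | P3 31-34 | P0 34-37 | P6 37-40 | P3 40-43 | P0 43-46 | P6 46-49 | P3 49-52 | P0 52-53 | P3 53-54 |
Completion: P0=53  P1=18  P2=25  P3=54  P4=23  P5=15  P6=49
Turnaround (C−A): P0=49  P1=10  P2=15  P3=45  P4=23  P5=12  P6=35
Waiting = turnaround − burst: P0=36, P1=7, P2=13, P3=32, P4=15, P5=6, P6=26
Total waiting = 36 + 7 + 13 + 32 + 15 + 6 + 26 = 135

135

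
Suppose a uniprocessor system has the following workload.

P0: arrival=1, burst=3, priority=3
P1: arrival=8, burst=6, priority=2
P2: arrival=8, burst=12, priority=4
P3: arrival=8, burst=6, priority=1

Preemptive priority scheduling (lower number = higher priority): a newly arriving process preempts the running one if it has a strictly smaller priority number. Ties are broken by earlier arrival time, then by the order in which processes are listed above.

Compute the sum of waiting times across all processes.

18

Schedule: | idle 0-1 | P0 1-4 | idle 4-8 | P3 8-14 | P1 14-20 | P2 20-32 |
Completion: P0=4  P1=20  P2=32  P3=14
Turnaround (C−A): P0=3  P1=12  P2=24  P3=6
Waiting = turnaround − burst: P0=0, P1=6, P2=12, P3=0
Total waiting = 0 + 6 + 12 + 0 = 18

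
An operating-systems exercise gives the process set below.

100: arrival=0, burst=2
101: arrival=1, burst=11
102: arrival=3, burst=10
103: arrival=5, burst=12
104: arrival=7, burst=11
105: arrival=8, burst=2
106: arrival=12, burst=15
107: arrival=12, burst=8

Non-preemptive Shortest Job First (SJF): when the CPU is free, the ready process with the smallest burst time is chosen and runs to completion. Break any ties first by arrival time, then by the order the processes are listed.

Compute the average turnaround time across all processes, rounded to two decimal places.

Timeline: | 100 0-2 | 101 2-13 | 105 13-15 | 107 15-23 | 102 23-33 | 104 33-44 | 103 44-56 | 106 56-71 |
Completion: 100=2  101=13  102=33  103=56  104=44  105=15  106=71  107=23
Turnaround (C−A): 100=2  101=12  102=30  103=51  104=37  105=7  106=59  107=11
Turnaround times: 100=2, 101=12, 102=30, 103=51, 104=37, 105=7, 106=59, 107=11
Average turnaround = (2+12+30+51+37+7+59+11) / 8 = 209/8 = 26.13

26.13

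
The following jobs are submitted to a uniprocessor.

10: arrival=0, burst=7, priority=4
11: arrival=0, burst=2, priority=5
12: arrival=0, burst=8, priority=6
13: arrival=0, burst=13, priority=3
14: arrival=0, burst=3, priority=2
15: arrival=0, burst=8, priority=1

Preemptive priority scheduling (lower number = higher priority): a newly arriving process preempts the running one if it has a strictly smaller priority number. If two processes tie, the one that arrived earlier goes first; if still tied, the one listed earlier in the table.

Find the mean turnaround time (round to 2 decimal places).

Gantt: | 15 0-8 | 14 8-11 | 13 11-24 | 10 24-31 | 11 31-33 | 12 33-41 |
Completion: 10=31  11=33  12=41  13=24  14=11  15=8
Turnaround times: 10=31, 11=33, 12=41, 13=24, 14=11, 15=8
Average turnaround = (31+33+41+24+11+8) / 6 = 148/6 = 24.67

24.67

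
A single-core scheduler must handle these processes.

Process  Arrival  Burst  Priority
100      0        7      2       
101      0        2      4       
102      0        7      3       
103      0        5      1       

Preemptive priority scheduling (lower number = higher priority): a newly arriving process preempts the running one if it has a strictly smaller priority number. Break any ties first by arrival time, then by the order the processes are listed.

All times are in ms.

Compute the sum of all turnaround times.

57

Gantt: | 103 0-5 | 100 5-12 | 102 12-19 | 101 19-21 |
Completion: 100=12  101=21  102=19  103=5
Turnaround = completion − arrival: 100=12, 101=21, 102=19, 103=5
Total turnaround = 12 + 21 + 19 + 5 = 57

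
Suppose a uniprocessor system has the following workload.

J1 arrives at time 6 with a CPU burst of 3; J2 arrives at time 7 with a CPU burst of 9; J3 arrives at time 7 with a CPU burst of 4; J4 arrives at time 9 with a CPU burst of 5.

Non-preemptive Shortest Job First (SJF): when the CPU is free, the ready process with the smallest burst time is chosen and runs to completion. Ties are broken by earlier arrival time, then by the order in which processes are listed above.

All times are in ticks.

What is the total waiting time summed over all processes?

17

Schedule: | idle 0-6 | J1 6-9 | J3 9-13 | J4 13-18 | J2 18-27 |
Completion: J1=9  J2=27  J3=13  J4=18
Turnaround (C−A): J1=3  J2=20  J3=6  J4=9
Waiting = turnaround − burst: J1=0, J2=11, J3=2, J4=4
Total waiting = 0 + 11 + 2 + 4 = 17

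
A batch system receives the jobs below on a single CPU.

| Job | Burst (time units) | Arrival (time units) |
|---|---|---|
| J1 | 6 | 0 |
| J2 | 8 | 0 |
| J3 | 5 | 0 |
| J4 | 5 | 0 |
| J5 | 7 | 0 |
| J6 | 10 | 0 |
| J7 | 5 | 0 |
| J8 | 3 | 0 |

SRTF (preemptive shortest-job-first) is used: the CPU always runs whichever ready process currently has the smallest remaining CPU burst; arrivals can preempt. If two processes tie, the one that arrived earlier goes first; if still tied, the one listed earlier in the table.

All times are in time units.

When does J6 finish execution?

49

Schedule: | J8 0-3 | J3 3-8 | J4 8-13 | J7 13-18 | J1 18-24 | J5 24-31 | J2 31-39 | J6 39-49 |
Completion: J1=24  J2=39  J3=8  J4=13  J5=31  J6=49  J7=18  J8=3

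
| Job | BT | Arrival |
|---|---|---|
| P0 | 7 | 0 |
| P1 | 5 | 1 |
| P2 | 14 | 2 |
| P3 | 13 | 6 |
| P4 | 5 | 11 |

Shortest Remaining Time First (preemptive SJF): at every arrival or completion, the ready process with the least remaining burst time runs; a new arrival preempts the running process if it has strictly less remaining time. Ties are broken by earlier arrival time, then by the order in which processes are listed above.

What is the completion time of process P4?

17

Timeline: | P0 0-1 | P1 1-6 | P0 6-12 | P4 12-17 | P3 17-30 | P2 30-44 |
Completion: P0=12  P1=6  P2=44  P3=30  P4=17
Turnaround (C−A): P0=12  P1=5  P2=42  P3=24  P4=6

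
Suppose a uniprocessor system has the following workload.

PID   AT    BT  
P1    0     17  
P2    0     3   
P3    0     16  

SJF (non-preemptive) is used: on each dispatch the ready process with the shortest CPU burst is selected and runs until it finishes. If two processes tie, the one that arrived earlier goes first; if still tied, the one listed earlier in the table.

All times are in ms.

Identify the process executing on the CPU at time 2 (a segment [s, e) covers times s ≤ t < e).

P2

Gantt: | P2 0-3 | P3 3-19 | P1 19-36 |
Completion: P1=36  P2=3  P3=19
Turnaround (C−A): P1=36  P2=3  P3=19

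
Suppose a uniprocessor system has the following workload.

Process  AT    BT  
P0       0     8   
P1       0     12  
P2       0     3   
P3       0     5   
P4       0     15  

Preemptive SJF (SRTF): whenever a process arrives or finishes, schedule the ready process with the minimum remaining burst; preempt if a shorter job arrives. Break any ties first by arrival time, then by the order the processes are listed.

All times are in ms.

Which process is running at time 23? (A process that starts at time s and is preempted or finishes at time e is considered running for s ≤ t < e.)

Gantt: | P2 0-3 | P3 3-8 | P0 8-16 | P1 16-28 | P4 28-43 |
Completion: P0=16  P1=28  P2=3  P3=8  P4=43
Turnaround (C−A): P0=16  P1=28  P2=3  P3=8  P4=43

P1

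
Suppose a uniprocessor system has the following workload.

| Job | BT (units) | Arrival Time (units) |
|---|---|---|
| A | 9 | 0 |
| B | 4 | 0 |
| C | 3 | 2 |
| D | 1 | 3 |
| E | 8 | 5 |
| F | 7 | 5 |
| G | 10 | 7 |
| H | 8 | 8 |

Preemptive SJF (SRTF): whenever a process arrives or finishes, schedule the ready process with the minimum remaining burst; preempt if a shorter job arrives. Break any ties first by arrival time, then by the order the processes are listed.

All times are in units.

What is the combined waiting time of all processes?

96

Timeline: | B 0-4 | D 4-5 | C 5-8 | F 8-15 | E 15-23 | H 23-31 | A 31-40 | G 40-50 |
Completion: A=40  B=4  C=8  D=5  E=23  F=15  G=50  H=31
Waiting = turnaround − burst: A=31, B=0, C=3, D=1, E=10, F=3, G=33, H=15
Total waiting = 31 + 0 + 3 + 1 + 10 + 3 + 33 + 15 = 96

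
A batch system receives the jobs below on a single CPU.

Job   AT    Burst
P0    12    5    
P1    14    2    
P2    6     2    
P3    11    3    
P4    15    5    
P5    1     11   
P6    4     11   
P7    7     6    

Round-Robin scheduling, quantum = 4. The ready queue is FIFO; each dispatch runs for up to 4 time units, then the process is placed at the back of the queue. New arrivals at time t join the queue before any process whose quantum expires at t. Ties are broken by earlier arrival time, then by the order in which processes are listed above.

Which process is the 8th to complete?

P4

Schedule: | idle 0-1 | P5 1-5 | P6 5-9 | P5 9-13 | P2 13-15 | P7 15-19 | P6 19-23 | P3 23-26 | P0 26-30 | P5 30-33 | P1 33-35 | P4 35-39 | P7 39-41 | P6 41-44 | P0 44-45 | P4 45-46 |
Completion: P0=45  P1=35  P2=15  P3=26  P4=46  P5=33  P6=44  P7=41
Turnaround (C−A): P0=33  P1=21  P2=9  P3=15  P4=31  P5=32  P6=40  P7=34
Finish order: P2 → P3 → P5 → P1 → P7 → P6 → P0 → P4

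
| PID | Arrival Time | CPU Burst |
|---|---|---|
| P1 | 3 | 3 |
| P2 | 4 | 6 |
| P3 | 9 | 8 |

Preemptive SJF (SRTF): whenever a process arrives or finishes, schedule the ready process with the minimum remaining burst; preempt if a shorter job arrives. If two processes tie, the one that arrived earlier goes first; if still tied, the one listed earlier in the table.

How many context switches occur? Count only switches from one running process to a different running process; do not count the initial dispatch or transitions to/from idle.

Schedule: | idle 0-3 | P1 3-6 | P2 6-12 | P3 12-20 |
Completion: P1=6  P2=12  P3=20
Turnaround (C−A): P1=3  P2=8  P3=11

2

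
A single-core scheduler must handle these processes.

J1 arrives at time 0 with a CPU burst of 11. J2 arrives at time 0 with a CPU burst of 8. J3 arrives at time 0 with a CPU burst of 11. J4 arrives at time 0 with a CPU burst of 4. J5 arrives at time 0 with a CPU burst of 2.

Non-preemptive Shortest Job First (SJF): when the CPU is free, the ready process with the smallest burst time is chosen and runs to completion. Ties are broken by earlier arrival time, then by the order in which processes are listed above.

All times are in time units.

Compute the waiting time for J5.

Schedule: | J5 0-2 | J4 2-6 | J2 6-14 | J1 14-25 | J3 25-36 |
Completion: J1=25  J2=14  J3=36  J4=6  J5=2
Turnaround (C−A): J1=25  J2=14  J3=36  J4=6  J5=2
Waiting(J5) = turnaround − burst = 2 − 2 = 0

0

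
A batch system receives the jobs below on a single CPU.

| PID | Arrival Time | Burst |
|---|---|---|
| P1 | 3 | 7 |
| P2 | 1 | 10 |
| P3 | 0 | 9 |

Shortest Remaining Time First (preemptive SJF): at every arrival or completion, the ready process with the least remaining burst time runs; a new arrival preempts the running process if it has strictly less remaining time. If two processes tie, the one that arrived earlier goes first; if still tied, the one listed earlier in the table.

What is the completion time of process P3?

Schedule: | P3 0-9 | P1 9-16 | P2 16-26 |
Completion: P1=16  P2=26  P3=9

9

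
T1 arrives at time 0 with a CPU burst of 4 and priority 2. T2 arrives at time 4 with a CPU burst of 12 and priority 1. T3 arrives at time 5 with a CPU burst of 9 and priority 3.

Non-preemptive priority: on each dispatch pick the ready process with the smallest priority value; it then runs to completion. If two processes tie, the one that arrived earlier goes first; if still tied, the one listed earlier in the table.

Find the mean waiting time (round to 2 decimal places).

3.67

Gantt: | T1 0-4 | T2 4-16 | T3 16-25 |
Completion: T1=4  T2=16  T3=25
Turnaround (C−A): T1=4  T2=12  T3=20
Waiting times: T1=0, T2=0, T3=11
Average waiting = (0+0+11) / 3 = 11/3 = 3.67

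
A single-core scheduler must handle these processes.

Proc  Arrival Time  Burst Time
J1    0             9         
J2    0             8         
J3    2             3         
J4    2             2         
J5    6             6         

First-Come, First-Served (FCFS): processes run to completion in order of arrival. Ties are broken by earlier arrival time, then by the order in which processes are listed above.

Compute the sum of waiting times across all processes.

58

Gantt: | J1 0-9 | J2 9-17 | J3 17-20 | J4 20-22 | J5 22-28 |
Completion: J1=9  J2=17  J3=20  J4=22  J5=28
Waiting = turnaround − burst: J1=0, J2=9, J3=15, J4=18, J5=16
Total waiting = 0 + 9 + 15 + 18 + 16 = 58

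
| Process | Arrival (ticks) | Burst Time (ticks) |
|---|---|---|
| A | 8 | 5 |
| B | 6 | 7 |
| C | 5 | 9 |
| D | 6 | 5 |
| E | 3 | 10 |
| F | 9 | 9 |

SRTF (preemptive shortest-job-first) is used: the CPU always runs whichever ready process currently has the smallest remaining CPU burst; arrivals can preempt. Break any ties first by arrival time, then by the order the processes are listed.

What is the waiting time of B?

Gantt: | idle 0-3 | E 3-6 | D 6-11 | A 11-16 | E 16-23 | B 23-30 | C 30-39 | F 39-48 |
Completion: A=16  B=30  C=39  D=11  E=23  F=48
Turnaround (C−A): A=8  B=24  C=34  D=5  E=20  F=39
Waiting(B) = turnaround − burst = 24 − 7 = 17

17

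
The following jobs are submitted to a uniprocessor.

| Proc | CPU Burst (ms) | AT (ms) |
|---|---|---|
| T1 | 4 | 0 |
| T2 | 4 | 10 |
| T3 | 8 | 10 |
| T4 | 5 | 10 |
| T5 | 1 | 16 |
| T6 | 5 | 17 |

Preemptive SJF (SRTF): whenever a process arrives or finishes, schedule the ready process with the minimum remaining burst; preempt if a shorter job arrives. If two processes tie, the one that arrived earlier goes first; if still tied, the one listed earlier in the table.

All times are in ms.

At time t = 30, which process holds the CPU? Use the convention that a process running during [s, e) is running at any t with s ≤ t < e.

Schedule: | T1 0-4 | idle 4-10 | T2 10-14 | T4 14-16 | T5 16-17 | T4 17-20 | T6 20-25 | T3 25-33 |
Completion: T1=4  T2=14  T3=33  T4=20  T5=17  T6=25

T3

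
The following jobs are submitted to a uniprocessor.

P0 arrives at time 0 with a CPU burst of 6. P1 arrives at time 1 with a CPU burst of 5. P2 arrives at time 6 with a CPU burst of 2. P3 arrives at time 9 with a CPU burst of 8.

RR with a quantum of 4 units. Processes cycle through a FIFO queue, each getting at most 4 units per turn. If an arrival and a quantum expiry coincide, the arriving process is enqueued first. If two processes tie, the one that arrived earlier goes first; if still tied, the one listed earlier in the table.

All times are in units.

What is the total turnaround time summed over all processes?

Schedule: | P0 0-4 | P1 4-8 | P0 8-10 | P2 10-12 | P1 12-13 | P3 13-21 |
Completion: P0=10  P1=13  P2=12  P3=21
Turnaround (C−A): P0=10  P1=12  P2=6  P3=12
Turnaround = completion − arrival: P0=10, P1=12, P2=6, P3=12
Total turnaround = 10 + 12 + 6 + 12 = 40

40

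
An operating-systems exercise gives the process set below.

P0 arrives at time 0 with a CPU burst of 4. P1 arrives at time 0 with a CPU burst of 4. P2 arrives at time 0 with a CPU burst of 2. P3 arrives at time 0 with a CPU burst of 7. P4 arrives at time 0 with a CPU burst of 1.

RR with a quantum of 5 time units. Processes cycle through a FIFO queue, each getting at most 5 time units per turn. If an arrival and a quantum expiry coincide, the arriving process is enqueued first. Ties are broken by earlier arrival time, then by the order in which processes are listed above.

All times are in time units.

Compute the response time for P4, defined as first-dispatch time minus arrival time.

Schedule: | P0 0-4 | P1 4-8 | P2 8-10 | P3 10-15 | P4 15-16 | P3 16-18 |
Completion: P0=4  P1=8  P2=10  P3=18  P4=16
Turnaround (C−A): P0=4  P1=8  P2=10  P3=18  P4=16
Response(P4) = first start − arrival = 15 − 0 = 15

15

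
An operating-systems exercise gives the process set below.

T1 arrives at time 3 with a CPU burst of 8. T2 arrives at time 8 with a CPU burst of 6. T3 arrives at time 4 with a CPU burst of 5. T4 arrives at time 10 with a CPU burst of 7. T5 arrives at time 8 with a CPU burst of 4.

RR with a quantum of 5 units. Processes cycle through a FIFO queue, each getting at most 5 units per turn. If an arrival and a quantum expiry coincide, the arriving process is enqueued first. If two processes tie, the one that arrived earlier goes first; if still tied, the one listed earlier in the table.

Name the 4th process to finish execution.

T2

Gantt: | idle 0-3 | T1 3-8 | T3 8-13 | T2 13-18 | T5 18-22 | T1 22-25 | T4 25-30 | T2 30-31 | T4 31-33 |
Completion: T1=25  T2=31  T3=13  T4=33  T5=22
Finish order: T3 → T5 → T1 → T2 → T4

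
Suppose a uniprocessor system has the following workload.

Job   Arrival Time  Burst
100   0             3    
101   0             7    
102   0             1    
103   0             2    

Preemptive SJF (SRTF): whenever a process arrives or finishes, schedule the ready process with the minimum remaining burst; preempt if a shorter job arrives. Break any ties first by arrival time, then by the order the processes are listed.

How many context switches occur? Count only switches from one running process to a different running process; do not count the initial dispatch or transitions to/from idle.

Timeline: | 102 0-1 | 103 1-3 | 100 3-6 | 101 6-13 |
Completion: 100=6  101=13  102=1  103=3
Turnaround (C−A): 100=6  101=13  102=1  103=3

3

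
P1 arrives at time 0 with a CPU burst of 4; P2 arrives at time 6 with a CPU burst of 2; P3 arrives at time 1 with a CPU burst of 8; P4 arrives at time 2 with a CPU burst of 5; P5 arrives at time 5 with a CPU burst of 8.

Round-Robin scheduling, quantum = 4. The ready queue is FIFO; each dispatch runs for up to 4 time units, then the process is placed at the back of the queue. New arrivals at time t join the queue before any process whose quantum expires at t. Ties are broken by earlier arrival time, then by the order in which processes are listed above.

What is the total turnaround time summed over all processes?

80

Schedule: | P1 0-4 | P3 4-8 | P4 8-12 | P5 12-16 | P2 16-18 | P3 18-22 | P4 22-23 | P5 23-27 |
Completion: P1=4  P2=18  P3=22  P4=23  P5=27
Turnaround (C−A): P1=4  P2=12  P3=21  P4=21  P5=22
Turnaround = completion − arrival: P1=4, P2=12, P3=21, P4=21, P5=22
Total turnaround = 4 + 12 + 21 + 21 + 22 = 80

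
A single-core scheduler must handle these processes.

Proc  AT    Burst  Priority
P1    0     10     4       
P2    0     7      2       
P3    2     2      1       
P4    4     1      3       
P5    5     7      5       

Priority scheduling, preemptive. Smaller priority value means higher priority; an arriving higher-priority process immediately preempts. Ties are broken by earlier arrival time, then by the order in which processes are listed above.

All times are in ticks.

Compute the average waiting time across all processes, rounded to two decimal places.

Schedule: | P2 0-2 | P3 2-4 | P2 4-9 | P4 9-10 | P1 10-20 | P5 20-27 |
Completion: P1=20  P2=9  P3=4  P4=10  P5=27
Turnaround (C−A): P1=20  P2=9  P3=2  P4=6  P5=22
Waiting times: P1=10, P2=2, P3=0, P4=5, P5=15
Average waiting = (10+2+0+5+15) / 5 = 32/5 = 6.40

6.40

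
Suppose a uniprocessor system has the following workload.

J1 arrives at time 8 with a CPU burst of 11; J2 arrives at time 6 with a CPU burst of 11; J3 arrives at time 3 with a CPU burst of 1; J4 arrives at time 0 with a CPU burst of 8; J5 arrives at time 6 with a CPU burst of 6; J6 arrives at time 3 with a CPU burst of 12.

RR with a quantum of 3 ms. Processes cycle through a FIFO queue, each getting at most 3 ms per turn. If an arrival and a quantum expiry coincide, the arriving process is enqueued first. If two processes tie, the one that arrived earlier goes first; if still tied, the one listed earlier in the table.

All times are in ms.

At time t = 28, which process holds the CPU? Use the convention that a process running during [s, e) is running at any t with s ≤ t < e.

J5

Gantt: | J4 0-3 | J3 3-4 | J6 4-7 | J4 7-10 | J2 10-13 | J5 13-16 | J6 16-19 | J1 19-22 | J4 22-24 | J2 24-27 | J5 27-30 | J6 30-33 | J1 33-36 | J2 36-39 | J6 39-42 | J1 42-45 | J2 45-47 | J1 47-49 |
Completion: J1=49  J2=47  J3=4  J4=24  J5=30  J6=42
Turnaround (C−A): J1=41  J2=41  J3=1  J4=24  J5=24  J6=39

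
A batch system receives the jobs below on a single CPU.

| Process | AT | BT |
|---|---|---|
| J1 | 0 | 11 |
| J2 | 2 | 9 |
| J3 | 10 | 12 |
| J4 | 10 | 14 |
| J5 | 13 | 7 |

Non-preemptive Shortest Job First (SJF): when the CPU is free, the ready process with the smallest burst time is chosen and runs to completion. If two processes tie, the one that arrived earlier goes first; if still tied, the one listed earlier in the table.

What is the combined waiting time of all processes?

62

Gantt: | J1 0-11 | J2 11-20 | J5 20-27 | J3 27-39 | J4 39-53 |
Completion: J1=11  J2=20  J3=39  J4=53  J5=27
Turnaround (C−A): J1=11  J2=18  J3=29  J4=43  J5=14
Waiting = turnaround − burst: J1=0, J2=9, J3=17, J4=29, J5=7
Total waiting = 0 + 9 + 17 + 29 + 7 = 62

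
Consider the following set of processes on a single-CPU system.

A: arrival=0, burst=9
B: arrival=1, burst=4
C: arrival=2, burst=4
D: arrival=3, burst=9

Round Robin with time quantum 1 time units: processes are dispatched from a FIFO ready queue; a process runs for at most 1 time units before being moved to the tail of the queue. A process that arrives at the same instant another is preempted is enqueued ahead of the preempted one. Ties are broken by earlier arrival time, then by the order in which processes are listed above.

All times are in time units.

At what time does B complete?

13

Timeline: | A 0-1 | B 1-2 | A 2-3 | C 3-4 | B 4-5 | D 5-6 | A 6-7 | C 7-8 | B 8-9 | D 9-10 | A 10-11 | C 11-12 | B 12-13 | D 13-14 | A 14-15 | C 15-16 | D 16-17 | A 17-18 | D 18-19 | A 19-20 | D 20-21 | A 21-22 | D 22-23 | A 23-24 | D 24-26 |
Completion: A=24  B=13  C=16  D=26
Turnaround (C−A): A=24  B=12  C=14  D=23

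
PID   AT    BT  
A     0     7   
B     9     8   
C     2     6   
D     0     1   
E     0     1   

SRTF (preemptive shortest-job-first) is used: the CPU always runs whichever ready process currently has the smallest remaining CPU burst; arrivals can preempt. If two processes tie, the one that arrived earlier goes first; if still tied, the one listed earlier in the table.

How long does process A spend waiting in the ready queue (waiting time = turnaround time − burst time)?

8

Gantt: | D 0-1 | E 1-2 | C 2-8 | A 8-15 | B 15-23 |
Completion: A=15  B=23  C=8  D=1  E=2
Waiting(A) = turnaround − burst = 15 − 7 = 8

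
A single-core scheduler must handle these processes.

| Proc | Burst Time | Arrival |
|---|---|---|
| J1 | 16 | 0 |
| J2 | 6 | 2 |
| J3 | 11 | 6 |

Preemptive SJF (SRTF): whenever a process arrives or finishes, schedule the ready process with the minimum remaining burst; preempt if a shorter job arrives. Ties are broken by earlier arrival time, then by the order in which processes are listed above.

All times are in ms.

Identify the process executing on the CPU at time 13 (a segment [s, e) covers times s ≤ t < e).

Timeline: | J1 0-2 | J2 2-8 | J3 8-19 | J1 19-33 |
Completion: J1=33  J2=8  J3=19

J3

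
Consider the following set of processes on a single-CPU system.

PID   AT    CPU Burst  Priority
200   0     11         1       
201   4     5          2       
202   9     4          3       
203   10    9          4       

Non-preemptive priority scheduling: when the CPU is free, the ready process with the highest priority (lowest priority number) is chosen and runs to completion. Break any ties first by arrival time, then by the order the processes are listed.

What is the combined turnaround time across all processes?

53

Schedule: | 200 0-11 | 201 11-16 | 202 16-20 | 203 20-29 |
Completion: 200=11  201=16  202=20  203=29
Turnaround (C−A): 200=11  201=12  202=11  203=19
Turnaround = completion − arrival: 200=11, 201=12, 202=11, 203=19
Total turnaround = 11 + 12 + 11 + 19 = 53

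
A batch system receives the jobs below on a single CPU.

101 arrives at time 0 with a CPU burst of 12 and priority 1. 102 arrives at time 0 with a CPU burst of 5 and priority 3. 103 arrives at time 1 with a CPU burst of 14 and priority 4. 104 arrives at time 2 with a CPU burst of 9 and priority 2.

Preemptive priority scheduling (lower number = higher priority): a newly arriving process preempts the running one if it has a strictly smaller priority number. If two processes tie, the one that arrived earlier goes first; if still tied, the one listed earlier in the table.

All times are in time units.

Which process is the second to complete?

104

Timeline: | 101 0-12 | 104 12-21 | 102 21-26 | 103 26-40 |
Completion: 101=12  102=26  103=40  104=21
Turnaround (C−A): 101=12  102=26  103=39  104=19
Finish order: 101 → 104 → 102 → 103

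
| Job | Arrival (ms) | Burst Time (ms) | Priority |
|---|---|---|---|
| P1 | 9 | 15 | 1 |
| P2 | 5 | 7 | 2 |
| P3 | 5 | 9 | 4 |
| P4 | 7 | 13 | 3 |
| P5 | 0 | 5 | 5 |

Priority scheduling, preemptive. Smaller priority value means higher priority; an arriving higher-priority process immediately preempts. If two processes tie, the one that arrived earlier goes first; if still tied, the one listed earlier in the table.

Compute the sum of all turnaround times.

119

Schedule: | P5 0-5 | P2 5-9 | P1 9-24 | P2 24-27 | P4 27-40 | P3 40-49 |
Completion: P1=24  P2=27  P3=49  P4=40  P5=5
Turnaround = completion − arrival: P1=15, P2=22, P3=44, P4=33, P5=5
Total turnaround = 15 + 22 + 44 + 33 + 5 = 119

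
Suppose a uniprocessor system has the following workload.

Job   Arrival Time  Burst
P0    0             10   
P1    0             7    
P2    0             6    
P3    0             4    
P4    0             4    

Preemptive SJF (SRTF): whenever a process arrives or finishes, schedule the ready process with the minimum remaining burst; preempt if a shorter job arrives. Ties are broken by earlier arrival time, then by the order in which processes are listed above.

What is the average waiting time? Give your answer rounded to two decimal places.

Timeline: | P3 0-4 | P4 4-8 | P2 8-14 | P1 14-21 | P0 21-31 |
Completion: P0=31  P1=21  P2=14  P3=4  P4=8
Waiting times: P0=21, P1=14, P2=8, P3=0, P4=4
Average waiting = (21+14+8+0+4) / 5 = 47/5 = 9.40

9.40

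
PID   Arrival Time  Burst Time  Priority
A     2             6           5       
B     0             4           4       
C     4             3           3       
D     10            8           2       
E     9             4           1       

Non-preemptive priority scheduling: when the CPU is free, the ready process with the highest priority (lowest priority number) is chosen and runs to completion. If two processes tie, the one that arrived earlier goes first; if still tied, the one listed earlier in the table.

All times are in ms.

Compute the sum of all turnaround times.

Schedule: | B 0-4 | C 4-7 | A 7-13 | E 13-17 | D 17-25 |
Completion: A=13  B=4  C=7  D=25  E=17
Turnaround = completion − arrival: A=11, B=4, C=3, D=15, E=8
Total turnaround = 11 + 4 + 3 + 15 + 8 = 41

41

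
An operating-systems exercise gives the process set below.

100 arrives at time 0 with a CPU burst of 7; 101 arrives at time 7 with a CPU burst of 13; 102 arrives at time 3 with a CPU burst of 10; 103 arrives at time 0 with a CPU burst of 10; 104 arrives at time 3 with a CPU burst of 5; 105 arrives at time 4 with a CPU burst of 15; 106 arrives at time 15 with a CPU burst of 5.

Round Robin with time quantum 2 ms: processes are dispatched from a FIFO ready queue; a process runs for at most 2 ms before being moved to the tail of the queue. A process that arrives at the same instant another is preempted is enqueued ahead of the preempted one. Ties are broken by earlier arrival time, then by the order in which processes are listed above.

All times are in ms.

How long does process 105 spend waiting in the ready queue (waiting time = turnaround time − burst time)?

Timeline: | 100 0-2 | 103 2-4 | 100 4-6 | 102 6-8 | 104 8-10 | 105 10-12 | 103 12-14 | 100 14-16 | 101 16-18 | 102 18-20 | 104 20-22 | 105 22-24 | 103 24-26 | 106 26-28 | 100 28-29 | 101 29-31 | 102 31-33 | 104 33-34 | 105 34-36 | 103 36-38 | 106 38-40 | 101 40-42 | 102 42-44 | 105 44-46 | 103 46-48 | 106 48-49 | 101 49-51 | 102 51-53 | 105 53-55 | 101 55-57 | 105 57-59 | 101 59-61 | 105 61-63 | 101 63-64 | 105 64-65 |
Completion: 100=29  101=64  102=53  103=48  104=34  105=65  106=49
Waiting(105) = turnaround − burst = 61 − 15 = 46

46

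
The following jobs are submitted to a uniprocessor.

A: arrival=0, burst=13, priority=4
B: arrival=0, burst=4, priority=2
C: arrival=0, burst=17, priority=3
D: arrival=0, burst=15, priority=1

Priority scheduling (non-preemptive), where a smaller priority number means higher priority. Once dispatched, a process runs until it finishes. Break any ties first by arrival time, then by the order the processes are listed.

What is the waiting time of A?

Timeline: | D 0-15 | B 15-19 | C 19-36 | A 36-49 |
Completion: A=49  B=19  C=36  D=15
Turnaround (C−A): A=49  B=19  C=36  D=15
Waiting(A) = turnaround − burst = 49 − 13 = 36

36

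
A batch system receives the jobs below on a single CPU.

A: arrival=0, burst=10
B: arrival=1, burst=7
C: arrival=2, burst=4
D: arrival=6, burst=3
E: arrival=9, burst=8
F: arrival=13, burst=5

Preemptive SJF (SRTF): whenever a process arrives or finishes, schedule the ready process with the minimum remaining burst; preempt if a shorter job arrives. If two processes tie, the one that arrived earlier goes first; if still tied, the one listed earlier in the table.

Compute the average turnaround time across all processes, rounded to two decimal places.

Schedule: | A 0-1 | B 1-2 | C 2-6 | D 6-9 | B 9-15 | F 15-20 | E 20-28 | A 28-37 |
Completion: A=37  B=15  C=6  D=9  E=28  F=20
Turnaround (C−A): A=37  B=14  C=4  D=3  E=19  F=7
Turnaround times: A=37, B=14, C=4, D=3, E=19, F=7
Average turnaround = (37+14+4+3+19+7) / 6 = 84/6 = 14.00

14.00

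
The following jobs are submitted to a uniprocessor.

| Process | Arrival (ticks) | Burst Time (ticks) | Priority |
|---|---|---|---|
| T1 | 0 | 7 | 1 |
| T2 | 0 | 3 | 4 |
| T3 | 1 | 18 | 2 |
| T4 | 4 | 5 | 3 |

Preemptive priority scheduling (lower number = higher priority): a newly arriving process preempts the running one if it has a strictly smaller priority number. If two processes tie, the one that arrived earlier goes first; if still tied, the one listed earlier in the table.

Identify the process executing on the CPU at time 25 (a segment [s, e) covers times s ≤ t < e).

Timeline: | T1 0-7 | T3 7-25 | T4 25-30 | T2 30-33 |
Completion: T1=7  T2=33  T3=25  T4=30
Turnaround (C−A): T1=7  T2=33  T3=24  T4=26

T4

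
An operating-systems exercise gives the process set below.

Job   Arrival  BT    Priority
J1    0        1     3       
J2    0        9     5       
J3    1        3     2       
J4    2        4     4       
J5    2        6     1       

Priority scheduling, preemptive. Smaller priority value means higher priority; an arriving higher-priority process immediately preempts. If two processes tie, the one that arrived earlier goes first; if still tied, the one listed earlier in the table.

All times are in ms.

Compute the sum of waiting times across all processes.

28

Timeline: | J1 0-1 | J3 1-2 | J5 2-8 | J3 8-10 | J4 10-14 | J2 14-23 |
Completion: J1=1  J2=23  J3=10  J4=14  J5=8
Turnaround (C−A): J1=1  J2=23  J3=9  J4=12  J5=6
Waiting = turnaround − burst: J1=0, J2=14, J3=6, J4=8, J5=0
Total waiting = 0 + 14 + 6 + 8 + 0 = 28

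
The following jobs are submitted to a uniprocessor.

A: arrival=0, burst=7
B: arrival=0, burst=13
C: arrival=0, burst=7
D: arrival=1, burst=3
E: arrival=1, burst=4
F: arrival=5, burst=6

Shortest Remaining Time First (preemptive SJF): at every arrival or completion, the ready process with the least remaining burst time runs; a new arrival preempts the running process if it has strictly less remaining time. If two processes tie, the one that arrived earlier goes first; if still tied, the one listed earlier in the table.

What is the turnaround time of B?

40

Timeline: | A 0-1 | D 1-4 | E 4-8 | A 8-14 | F 14-20 | C 20-27 | B 27-40 |
Completion: A=14  B=40  C=27  D=4  E=8  F=20
Turnaround (C−A): A=14  B=40  C=27  D=3  E=7  F=15
Turnaround(B) = completion − arrival = 40 − 0 = 40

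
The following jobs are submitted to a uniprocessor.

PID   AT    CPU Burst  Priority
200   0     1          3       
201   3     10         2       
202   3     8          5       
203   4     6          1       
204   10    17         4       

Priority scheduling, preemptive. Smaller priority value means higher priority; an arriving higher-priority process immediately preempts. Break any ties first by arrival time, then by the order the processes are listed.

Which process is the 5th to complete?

202

Timeline: | 200 0-1 | idle 1-3 | 201 3-4 | 203 4-10 | 201 10-19 | 204 19-36 | 202 36-44 |
Completion: 200=1  201=19  202=44  203=10  204=36
Turnaround (C−A): 200=1  201=16  202=41  203=6  204=26
Finish order: 200 → 203 → 201 → 204 → 202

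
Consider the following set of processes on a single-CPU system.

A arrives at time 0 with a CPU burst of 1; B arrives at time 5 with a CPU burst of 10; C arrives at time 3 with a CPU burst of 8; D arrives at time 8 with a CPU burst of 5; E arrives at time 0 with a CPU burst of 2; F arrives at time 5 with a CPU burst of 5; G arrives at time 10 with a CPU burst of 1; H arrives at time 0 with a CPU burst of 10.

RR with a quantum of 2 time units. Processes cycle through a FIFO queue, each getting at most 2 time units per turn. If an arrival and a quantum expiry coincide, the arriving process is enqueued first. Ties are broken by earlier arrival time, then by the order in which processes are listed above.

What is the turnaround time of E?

3

Gantt: | A 0-1 | E 1-3 | H 3-5 | C 5-7 | B 7-9 | F 9-11 | H 11-13 | C 13-15 | D 15-17 | B 17-19 | G 19-20 | F 20-22 | H 22-24 | C 24-26 | D 26-28 | B 28-30 | F 30-31 | H 31-33 | C 33-35 | D 35-36 | B 36-38 | H 38-40 | B 40-42 |
Completion: A=1  B=42  C=35  D=36  E=3  F=31  G=20  H=40
Turnaround (C−A): A=1  B=37  C=32  D=28  E=3  F=26  G=10  H=40
Turnaround(E) = completion − arrival = 3 − 0 = 3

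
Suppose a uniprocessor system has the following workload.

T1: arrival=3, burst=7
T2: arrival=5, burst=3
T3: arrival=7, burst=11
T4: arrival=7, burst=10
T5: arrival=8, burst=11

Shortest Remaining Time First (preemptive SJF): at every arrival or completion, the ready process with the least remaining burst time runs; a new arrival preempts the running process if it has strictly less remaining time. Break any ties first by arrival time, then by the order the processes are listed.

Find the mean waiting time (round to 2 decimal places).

Gantt: | idle 0-3 | T1 3-5 | T2 5-8 | T1 8-13 | T4 13-23 | T3 23-34 | T5 34-45 |
Completion: T1=13  T2=8  T3=34  T4=23  T5=45
Turnaround (C−A): T1=10  T2=3  T3=27  T4=16  T5=37
Waiting times: T1=3, T2=0, T3=16, T4=6, T5=26
Average waiting = (3+0+16+6+26) / 5 = 51/5 = 10.20

10.20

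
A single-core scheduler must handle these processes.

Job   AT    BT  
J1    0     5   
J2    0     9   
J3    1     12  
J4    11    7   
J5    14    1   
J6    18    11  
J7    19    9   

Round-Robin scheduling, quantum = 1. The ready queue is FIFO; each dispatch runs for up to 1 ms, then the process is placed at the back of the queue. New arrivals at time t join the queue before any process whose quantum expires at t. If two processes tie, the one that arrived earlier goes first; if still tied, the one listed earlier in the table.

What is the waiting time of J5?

Gantt: | J1 0-1 | J2 1-2 | J3 2-3 | J1 3-4 | J2 4-5 | J3 5-6 | J1 6-7 | J2 7-8 | J3 8-9 | J1 9-10 | J2 10-11 | J3 11-12 | J1 12-13 | J4 13-14 | J2 14-15 | J3 15-16 | J5 16-17 | J4 17-18 | J2 18-19 | J3 19-20 | J6 20-21 | J4 21-22 | J7 22-23 | J2 23-24 | J3 24-25 | J6 25-26 | J4 26-27 | J7 27-28 | J2 28-29 | J3 29-30 | J6 30-31 | J4 31-32 | J7 32-33 | J2 33-34 | J3 34-35 | J6 35-36 | J4 36-37 | J7 37-38 | J3 38-39 | J6 39-40 | J4 40-41 | J7 41-42 | J3 42-43 | J6 43-44 | J7 44-45 | J3 45-46 | J6 46-47 | J7 47-48 | J6 48-49 | J7 49-50 | J6 50-51 | J7 51-52 | J6 52-54 |
Completion: J1=13  J2=34  J3=46  J4=41  J5=17  J6=54  J7=52
Waiting(J5) = turnaround − burst = 3 − 1 = 2

2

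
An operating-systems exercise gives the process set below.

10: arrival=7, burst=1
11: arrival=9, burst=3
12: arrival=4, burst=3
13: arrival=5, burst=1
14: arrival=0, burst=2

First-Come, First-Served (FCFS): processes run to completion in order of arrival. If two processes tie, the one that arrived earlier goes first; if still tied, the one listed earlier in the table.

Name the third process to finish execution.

Timeline: | 14 0-2 | idle 2-4 | 12 4-7 | 13 7-8 | 10 8-9 | 11 9-12 |
Completion: 10=9  11=12  12=7  13=8  14=2
Turnaround (C−A): 10=2  11=3  12=3  13=3  14=2
Finish order: 14 → 12 → 13 → 10 → 11

13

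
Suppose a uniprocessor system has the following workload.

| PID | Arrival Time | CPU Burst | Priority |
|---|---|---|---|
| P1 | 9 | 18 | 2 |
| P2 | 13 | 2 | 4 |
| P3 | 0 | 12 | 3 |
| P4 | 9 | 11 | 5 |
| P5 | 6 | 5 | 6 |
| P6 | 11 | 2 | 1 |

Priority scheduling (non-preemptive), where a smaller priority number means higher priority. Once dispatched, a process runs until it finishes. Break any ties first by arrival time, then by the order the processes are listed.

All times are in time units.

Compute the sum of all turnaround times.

Gantt: | P3 0-12 | P6 12-14 | P1 14-32 | P2 32-34 | P4 34-45 | P5 45-50 |
Completion: P1=32  P2=34  P3=12  P4=45  P5=50  P6=14
Turnaround (C−A): P1=23  P2=21  P3=12  P4=36  P5=44  P6=3
Turnaround = completion − arrival: P1=23, P2=21, P3=12, P4=36, P5=44, P6=3
Total turnaround = 23 + 21 + 12 + 36 + 44 + 3 = 139

139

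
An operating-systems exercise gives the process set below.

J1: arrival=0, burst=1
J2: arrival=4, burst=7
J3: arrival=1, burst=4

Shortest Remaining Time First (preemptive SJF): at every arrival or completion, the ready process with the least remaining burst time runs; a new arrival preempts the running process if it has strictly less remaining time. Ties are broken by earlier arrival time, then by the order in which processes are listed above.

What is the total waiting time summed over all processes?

Timeline: | J1 0-1 | J3 1-5 | J2 5-12 |
Completion: J1=1  J2=12  J3=5
Turnaround (C−A): J1=1  J2=8  J3=4
Waiting = turnaround − burst: J1=0, J2=1, J3=0
Total waiting = 0 + 1 + 0 = 1

1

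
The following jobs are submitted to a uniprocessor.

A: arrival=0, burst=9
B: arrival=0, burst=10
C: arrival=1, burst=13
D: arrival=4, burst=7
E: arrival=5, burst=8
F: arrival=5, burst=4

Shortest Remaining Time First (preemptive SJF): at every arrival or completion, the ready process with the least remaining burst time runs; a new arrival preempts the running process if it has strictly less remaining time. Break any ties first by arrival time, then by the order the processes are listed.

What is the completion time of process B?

38

Gantt: | A 0-9 | F 9-13 | D 13-20 | E 20-28 | B 28-38 | C 38-51 |
Completion: A=9  B=38  C=51  D=20  E=28  F=13
Turnaround (C−A): A=9  B=38  C=50  D=16  E=23  F=8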